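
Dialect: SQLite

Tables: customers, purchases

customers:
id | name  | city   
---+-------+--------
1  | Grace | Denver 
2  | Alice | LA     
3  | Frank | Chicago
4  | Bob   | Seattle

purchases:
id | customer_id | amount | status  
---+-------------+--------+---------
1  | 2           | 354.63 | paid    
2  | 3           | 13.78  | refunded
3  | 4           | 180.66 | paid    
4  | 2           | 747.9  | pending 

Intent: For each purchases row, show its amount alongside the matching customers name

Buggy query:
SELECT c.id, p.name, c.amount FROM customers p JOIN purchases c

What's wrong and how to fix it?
Bug: JOIN with no ON clause produces a cartesian product; every purchases row pairs with every customers row

Fix: Add ON c.customer_id = p.id to the JOIN

Corrected query:
SELECT c.id, p.name, c.amount FROM customers p JOIN purchases c ON c.customer_id = p.id

Result:
id | name  | amount
---+-------+-------
1  | Alice | 354.63
2  | Frank | 13.78 
3  | Bob   | 180.66
4  | Alice | 747.9 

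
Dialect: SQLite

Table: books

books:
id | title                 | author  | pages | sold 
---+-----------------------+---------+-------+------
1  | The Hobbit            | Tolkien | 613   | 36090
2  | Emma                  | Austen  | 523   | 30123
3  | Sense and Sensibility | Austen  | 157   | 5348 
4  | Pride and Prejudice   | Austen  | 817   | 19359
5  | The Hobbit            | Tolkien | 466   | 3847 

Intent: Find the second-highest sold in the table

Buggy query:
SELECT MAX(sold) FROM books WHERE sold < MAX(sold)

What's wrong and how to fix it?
Bug: The inner MAX is an aggregate inside WHERE, which is not allowed

Fix: Compute the overall MAX in a subquery, then take MAX of rows below it

Corrected query:
SELECT MAX(sold) FROM books WHERE sold < (SELECT MAX(sold) FROM books)

Result:
MAX(sold)
---------
30123    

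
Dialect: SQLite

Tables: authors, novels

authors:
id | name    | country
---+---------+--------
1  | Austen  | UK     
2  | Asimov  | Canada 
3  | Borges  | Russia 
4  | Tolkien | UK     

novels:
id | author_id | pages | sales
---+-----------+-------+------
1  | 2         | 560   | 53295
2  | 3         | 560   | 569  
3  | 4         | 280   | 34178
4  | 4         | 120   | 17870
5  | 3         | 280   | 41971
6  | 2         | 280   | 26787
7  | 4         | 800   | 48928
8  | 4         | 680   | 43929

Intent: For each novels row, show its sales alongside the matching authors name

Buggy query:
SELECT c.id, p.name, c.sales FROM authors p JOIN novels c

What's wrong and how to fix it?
Bug: Missing join condition: each novels row is matched to all authors rows instead of just its own

Fix: Add ON c.author_id = p.id to the JOIN

Corrected query:
SELECT c.id, p.name, c.sales FROM authors p JOIN novels c ON c.author_id = p.id

Result:
id | name    | sales
---+---------+------
1  | Asimov  | 53295
2  | Borges  | 569  
3  | Tolkien | 34178
4  | Tolkien | 17870
5  | Borges  | 41971
6  | Asimov  | 26787
7  | Tolkien | 48928
8  | Tolkien | 43929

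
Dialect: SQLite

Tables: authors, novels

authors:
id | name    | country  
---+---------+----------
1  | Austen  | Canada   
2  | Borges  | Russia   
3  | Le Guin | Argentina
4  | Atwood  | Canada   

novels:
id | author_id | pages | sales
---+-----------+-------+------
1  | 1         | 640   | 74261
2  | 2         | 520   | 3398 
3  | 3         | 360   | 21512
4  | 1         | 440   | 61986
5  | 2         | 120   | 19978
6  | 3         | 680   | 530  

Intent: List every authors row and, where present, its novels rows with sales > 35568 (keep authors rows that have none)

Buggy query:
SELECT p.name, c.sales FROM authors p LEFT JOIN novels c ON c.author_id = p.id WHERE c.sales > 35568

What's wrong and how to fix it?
Bug: Filtering c.sales in WHERE discards the NULL rows produced by LEFT JOIN, turning it into an inner join

Fix: Put 'c.sales > 35568' in the JOIN's ON clause instead of WHERE

Corrected query:
SELECT p.name, c.sales FROM authors p LEFT JOIN novels c ON c.author_id = p.id AND c.sales > 35568

Result:
name    | sales
--------+------
Austen  | 61986
Austen  | 74261
Borges  | NULL 
Le Guin | NULL 
Atwood  | NULL 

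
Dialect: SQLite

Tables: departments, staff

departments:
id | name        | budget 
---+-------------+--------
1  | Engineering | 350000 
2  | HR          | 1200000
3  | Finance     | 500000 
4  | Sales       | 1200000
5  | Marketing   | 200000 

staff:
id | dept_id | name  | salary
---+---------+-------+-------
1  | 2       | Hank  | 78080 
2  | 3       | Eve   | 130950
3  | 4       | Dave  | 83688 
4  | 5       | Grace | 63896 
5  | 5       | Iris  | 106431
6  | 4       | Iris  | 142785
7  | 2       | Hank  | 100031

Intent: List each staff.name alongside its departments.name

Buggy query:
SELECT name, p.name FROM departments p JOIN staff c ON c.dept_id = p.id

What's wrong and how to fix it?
Bug: 'name' exists in both joined tables, so the database can't tell which one is meant

Fix: Prefix ambiguous columns with the table alias

Corrected query:
SELECT c.name, p.name FROM departments p JOIN staff c ON c.dept_id = p.id

Result:
name  | name     
------+----------
Hank  | HR       
Eve   | Finance  
Dave  | Sales    
Grace | Marketing
Iris  | Marketing
Iris  | Sales    
Hank  | HR       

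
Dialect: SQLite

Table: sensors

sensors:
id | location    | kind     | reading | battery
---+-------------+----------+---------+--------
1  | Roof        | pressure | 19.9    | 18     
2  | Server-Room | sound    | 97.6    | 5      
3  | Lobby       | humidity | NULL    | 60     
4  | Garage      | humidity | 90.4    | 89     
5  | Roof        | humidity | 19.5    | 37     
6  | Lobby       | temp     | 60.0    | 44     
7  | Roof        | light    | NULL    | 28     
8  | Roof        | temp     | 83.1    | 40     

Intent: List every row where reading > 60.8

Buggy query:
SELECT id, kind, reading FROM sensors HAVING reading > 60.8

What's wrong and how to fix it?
Bug: This is a non-aggregate query (no GROUP BY, no aggregates), so in SQLite the HAVING clause is invalid here; a row-level condition belongs in WHERE

Fix: Replace HAVING with WHERE since the condition applies to individual rows

Corrected query:
SELECT id, kind, reading FROM sensors WHERE reading > 60.8

Result:
id | kind     | reading
---+----------+--------
2  | sound    | 97.6   
4  | humidity | 90.4   
8  | temp     | 83.1   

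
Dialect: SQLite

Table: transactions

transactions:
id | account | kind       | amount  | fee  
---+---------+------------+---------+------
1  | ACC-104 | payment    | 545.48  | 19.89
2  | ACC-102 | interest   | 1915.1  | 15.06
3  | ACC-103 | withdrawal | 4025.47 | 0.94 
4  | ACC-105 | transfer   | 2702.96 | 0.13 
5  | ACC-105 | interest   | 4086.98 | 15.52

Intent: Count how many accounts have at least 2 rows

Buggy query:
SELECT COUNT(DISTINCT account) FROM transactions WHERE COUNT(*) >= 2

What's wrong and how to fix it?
Bug: WHERE filters individual rows, not groups, so a group-level COUNT is invalid there

Fix: Use a subquery that GROUPs and filters with HAVING, then count its rows

Corrected query:
SELECT COUNT(*) FROM (SELECT account FROM transactions GROUP BY account HAVING COUNT(*) >= 2)

Result:
COUNT(*)
--------
1       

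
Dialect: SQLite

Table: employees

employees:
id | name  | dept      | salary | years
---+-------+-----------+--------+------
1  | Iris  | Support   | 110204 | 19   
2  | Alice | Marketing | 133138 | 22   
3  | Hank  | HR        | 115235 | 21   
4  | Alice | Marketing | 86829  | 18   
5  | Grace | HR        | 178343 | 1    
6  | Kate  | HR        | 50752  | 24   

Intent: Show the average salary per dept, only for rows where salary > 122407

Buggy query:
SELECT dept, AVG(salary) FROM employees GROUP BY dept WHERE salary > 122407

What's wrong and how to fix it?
Bug: Row-level WHERE must come before GROUP BY in the clause order

Fix: Move the WHERE clause before GROUP BY

Corrected query:
SELECT dept, AVG(salary) FROM employees WHERE salary > 122407 GROUP BY dept

Result:
dept      | AVG(salary)
----------+------------
HR        | 178343     
Marketing | 133138     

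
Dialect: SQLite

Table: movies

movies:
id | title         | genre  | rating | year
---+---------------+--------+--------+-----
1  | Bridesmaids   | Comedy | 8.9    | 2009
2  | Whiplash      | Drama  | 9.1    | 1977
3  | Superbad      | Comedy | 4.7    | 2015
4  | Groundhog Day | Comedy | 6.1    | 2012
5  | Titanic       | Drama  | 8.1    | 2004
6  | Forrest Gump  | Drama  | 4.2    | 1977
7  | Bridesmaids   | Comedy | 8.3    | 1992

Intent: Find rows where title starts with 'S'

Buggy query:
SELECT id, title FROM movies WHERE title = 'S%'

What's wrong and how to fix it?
Bug: Wildcards only work with LIKE; '=' treats '%' as a literal character

Fix: Use LIKE for wildcard pattern matching

Corrected query:
SELECT id, title FROM movies WHERE title LIKE 'S%'

Result:
id | title   
---+---------
3  | Superbad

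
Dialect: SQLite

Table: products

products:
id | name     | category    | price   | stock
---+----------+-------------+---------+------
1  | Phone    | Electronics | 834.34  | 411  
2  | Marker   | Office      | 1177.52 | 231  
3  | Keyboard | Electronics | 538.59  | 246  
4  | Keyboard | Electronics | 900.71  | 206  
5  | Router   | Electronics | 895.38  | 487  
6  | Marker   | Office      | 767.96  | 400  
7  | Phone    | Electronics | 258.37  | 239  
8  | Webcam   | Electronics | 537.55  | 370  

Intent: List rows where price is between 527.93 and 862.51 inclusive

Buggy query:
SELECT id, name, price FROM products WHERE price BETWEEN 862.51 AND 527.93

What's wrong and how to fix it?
Bug: The bounds are reversed; BETWEEN a AND b requires a <= b to match anything

Fix: Swap the bounds so the smaller value comes first

Corrected query:
SELECT id, name, price FROM products WHERE price BETWEEN 527.93 AND 862.51

Result:
id | name     | price 
---+----------+-------
1  | Phone    | 834.34
3  | Keyboard | 538.59
6  | Marker   | 767.96
8  | Webcam   | 537.55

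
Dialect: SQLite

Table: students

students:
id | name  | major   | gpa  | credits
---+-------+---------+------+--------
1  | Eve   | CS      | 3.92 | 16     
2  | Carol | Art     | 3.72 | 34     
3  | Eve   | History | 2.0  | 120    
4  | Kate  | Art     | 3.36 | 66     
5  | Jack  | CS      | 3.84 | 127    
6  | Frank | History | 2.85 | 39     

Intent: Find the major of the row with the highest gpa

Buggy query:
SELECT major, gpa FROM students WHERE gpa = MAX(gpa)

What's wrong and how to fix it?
Bug: MAX(gpa) is an aggregate and cannot be used directly in WHERE

Fix: Use a subquery: WHERE gpa = (SELECT MAX(gpa) FROM students)

Corrected query:
SELECT major, gpa FROM students WHERE gpa = (SELECT MAX(gpa) FROM students)

Result:
major | gpa 
------+-----
CS    | 3.92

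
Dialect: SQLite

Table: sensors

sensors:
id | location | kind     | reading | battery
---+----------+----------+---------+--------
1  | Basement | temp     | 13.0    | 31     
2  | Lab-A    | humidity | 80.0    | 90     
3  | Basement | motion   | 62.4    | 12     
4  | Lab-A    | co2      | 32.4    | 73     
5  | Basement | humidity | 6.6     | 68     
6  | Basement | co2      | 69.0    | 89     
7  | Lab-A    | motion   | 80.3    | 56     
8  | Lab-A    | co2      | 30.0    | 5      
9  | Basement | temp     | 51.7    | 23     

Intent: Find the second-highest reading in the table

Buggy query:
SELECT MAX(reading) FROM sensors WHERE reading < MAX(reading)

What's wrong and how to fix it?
Bug: The inner MAX is an aggregate inside WHERE, which is not allowed

Fix: Compute the overall MAX in a subquery, then take MAX of rows below it

Corrected query:
SELECT MAX(reading) FROM sensors WHERE reading < (SELECT MAX(reading) FROM sensors)

Result:
MAX(reading)
------------
80          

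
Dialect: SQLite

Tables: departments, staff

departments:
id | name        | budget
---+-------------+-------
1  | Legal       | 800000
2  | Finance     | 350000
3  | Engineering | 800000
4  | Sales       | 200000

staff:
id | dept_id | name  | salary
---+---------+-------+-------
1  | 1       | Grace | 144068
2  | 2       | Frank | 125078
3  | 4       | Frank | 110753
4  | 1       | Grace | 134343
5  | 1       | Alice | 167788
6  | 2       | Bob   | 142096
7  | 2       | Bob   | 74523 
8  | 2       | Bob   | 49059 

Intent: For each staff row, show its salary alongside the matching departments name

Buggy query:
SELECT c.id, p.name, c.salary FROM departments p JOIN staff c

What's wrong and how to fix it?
Bug: Missing join condition: each staff row is matched to all departments rows instead of just its own

Fix: Add ON c.dept_id = p.id to the JOIN

Corrected query:
SELECT c.id, p.name, c.salary FROM departments p JOIN staff c ON c.dept_id = p.id

Result:
id | name    | salary
---+---------+-------
1  | Legal   | 144068
2  | Finance | 125078
3  | Sales   | 110753
4  | Legal   | 134343
5  | Legal   | 167788
6  | Finance | 142096
7  | Finance | 74523 
8  | Finance | 49059 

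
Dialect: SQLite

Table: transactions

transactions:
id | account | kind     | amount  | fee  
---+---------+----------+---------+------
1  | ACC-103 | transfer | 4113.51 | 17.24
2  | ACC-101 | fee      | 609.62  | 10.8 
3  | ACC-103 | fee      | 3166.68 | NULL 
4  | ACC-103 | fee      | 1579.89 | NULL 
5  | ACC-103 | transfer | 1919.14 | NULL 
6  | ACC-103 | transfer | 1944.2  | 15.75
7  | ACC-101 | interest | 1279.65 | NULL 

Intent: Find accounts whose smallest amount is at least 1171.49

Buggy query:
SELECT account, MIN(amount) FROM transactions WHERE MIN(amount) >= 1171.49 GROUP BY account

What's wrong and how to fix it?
Bug: MIN() in WHERE is a misuse of aggregate

Fix: Replace WHERE with HAVING after the GROUP BY

Corrected query:
SELECT account, MIN(amount) FROM transactions GROUP BY account HAVING MIN(amount) >= 1171.49

Result:
account | MIN(amount)
--------+------------
ACC-103 | 1579.89    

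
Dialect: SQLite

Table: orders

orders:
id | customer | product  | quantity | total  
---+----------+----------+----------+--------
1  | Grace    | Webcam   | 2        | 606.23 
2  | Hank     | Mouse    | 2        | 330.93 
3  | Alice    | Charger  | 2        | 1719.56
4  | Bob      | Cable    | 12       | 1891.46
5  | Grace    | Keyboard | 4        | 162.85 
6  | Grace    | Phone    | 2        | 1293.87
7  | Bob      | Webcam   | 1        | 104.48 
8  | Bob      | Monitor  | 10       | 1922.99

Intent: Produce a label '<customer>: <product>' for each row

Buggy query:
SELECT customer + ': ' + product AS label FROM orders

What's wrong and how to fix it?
Bug: SQLite uses || for string concatenation; + coerces text to numbers (yielding 0)

Fix: Use the || operator for string concatenation

Corrected query:
SELECT customer || ': ' || product AS label FROM orders

Result:
label          
---------------
Grace: Webcam  
Hank: Mouse    
Alice: Charger 
Bob: Cable     
Grace: Keyboard
Grace: Phone   
Bob: Webcam    
Bob: Monitor   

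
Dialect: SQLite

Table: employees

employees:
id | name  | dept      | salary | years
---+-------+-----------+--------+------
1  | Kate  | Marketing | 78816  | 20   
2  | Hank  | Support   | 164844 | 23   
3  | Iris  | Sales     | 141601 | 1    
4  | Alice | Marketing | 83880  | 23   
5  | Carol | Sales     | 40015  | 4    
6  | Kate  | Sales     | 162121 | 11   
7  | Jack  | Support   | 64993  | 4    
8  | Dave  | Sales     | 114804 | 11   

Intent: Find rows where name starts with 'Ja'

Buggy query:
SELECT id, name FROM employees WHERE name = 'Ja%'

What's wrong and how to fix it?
Bug: Wildcards only work with LIKE; '=' treats '%' as a literal character

Fix: Replace '=' with LIKE so 'Ja%' is treated as a pattern

Corrected query:
SELECT id, name FROM employees WHERE name LIKE 'Ja%'

Result:
id | name
---+-----
7  | Jack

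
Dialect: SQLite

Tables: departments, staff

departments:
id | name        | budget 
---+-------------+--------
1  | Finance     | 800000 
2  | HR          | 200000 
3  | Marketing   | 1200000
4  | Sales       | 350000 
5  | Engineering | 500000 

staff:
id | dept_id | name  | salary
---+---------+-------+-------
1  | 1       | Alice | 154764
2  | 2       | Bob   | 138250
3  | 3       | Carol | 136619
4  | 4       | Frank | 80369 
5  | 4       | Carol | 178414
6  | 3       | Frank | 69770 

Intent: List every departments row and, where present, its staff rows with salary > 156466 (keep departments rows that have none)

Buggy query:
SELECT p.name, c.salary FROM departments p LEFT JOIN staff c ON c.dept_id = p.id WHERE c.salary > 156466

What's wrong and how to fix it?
Bug: Filtering c.salary in WHERE discards the NULL rows produced by LEFT JOIN, turning it into an inner join

Fix: Move the right-table condition into the ON clause so unmatched parents are kept

Corrected query:
SELECT p.name, c.salary FROM departments p LEFT JOIN staff c ON c.dept_id = p.id AND c.salary > 156466

Result:
name        | salary
------------+-------
Finance     | NULL  
HR          | NULL  
Marketing   | NULL  
Sales       | 178414
Engineering | NULL  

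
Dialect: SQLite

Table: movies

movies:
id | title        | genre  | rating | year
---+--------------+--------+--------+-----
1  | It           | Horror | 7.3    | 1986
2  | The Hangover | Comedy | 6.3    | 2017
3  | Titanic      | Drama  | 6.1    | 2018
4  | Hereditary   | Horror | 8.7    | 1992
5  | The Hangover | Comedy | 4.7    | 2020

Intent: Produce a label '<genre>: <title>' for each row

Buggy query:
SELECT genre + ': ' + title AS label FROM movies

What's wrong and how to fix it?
Bug: SQLite uses || for string concatenation; + coerces text to numbers (yielding 0)

Fix: Use the || operator for string concatenation

Corrected query:
SELECT genre || ': ' || title AS label FROM movies

Result:
label               
--------------------
Horror: It          
Comedy: The Hangover
Drama: Titanic      
Horror: Hereditary  
Comedy: The Hangover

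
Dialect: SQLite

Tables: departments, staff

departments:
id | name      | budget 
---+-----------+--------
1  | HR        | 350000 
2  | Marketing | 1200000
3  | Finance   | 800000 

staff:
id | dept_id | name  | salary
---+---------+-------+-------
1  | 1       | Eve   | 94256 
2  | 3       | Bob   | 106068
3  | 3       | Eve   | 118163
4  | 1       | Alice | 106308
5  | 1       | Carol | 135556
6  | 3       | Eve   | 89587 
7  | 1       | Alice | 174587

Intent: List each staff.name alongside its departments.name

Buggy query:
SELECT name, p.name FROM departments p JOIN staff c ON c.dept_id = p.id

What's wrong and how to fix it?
Bug: 'name' exists in both joined tables, so the database can't tell which one is meant

Fix: Qualify the column with its table alias (c.name)

Corrected query:
SELECT c.name, p.name FROM departments p JOIN staff c ON c.dept_id = p.id

Result:
name  | name   
------+--------
Eve   | HR     
Bob   | Finance
Eve   | Finance
Alice | HR     
Carol | HR     
Eve   | Finance
Alice | HR     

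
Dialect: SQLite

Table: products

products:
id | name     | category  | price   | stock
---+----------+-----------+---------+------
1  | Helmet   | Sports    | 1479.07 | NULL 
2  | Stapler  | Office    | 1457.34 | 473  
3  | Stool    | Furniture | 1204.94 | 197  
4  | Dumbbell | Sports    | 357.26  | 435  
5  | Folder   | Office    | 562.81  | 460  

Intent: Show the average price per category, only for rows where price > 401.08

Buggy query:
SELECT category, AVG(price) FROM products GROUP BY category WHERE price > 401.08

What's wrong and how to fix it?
Bug: WHERE cannot follow GROUP BY

Fix: Move the WHERE clause before GROUP BY

Corrected query:
SELECT category, AVG(price) FROM products WHERE price > 401.08 GROUP BY category

Result:
category  | AVG(price)
----------+-----------
Furniture | 1204.94   
Office    | 1010.075  
Sports    | 1479.07   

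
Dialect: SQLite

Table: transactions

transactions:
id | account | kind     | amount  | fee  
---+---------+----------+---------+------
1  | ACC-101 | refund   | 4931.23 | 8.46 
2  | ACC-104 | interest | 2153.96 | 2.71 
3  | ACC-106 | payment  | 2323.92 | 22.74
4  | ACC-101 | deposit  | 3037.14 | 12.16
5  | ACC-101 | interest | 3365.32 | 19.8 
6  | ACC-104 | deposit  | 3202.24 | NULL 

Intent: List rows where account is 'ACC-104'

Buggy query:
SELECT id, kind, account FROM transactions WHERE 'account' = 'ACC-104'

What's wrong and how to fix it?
Bug: Single quotes denote string literals in SQL; the column name is being compared as a constant string

Fix: Remove the quotes around the column name (or use double quotes for an identifier)

Corrected query:
SELECT id, kind, account FROM transactions WHERE account = 'ACC-104'

Result:
id | kind     | account
---+----------+--------
2  | interest | ACC-104
6  | deposit  | ACC-104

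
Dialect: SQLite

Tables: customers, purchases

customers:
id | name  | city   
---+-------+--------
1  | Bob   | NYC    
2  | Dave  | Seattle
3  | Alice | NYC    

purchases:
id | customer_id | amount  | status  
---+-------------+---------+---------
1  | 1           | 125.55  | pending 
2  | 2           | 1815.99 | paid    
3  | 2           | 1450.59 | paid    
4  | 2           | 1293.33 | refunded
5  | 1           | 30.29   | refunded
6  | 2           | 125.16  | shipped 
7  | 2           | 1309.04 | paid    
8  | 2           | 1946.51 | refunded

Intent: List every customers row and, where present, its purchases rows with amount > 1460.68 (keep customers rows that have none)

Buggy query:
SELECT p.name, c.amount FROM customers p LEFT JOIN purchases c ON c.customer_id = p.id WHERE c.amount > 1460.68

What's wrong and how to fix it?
Bug: A WHERE condition on the right-hand table after LEFT JOIN drops unmatched parents

Fix: Put 'c.amount > 1460.68' in the JOIN's ON clause instead of WHERE

Corrected query:
SELECT p.name, c.amount FROM customers p LEFT JOIN purchases c ON c.customer_id = p.id AND c.amount > 1460.68

Result:
name  | amount 
------+--------
Bob   | NULL   
Dave  | 1815.99
Dave  | 1946.51
Alice | NULL   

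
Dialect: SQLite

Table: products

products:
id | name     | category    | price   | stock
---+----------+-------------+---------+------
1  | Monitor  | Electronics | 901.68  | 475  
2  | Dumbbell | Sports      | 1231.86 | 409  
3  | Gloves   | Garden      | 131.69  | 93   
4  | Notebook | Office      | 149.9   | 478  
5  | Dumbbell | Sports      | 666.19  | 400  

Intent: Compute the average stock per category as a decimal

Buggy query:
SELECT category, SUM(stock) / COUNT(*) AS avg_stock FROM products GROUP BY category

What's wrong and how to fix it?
Bug: Both operands are integers, so '/' performs integer division and truncates

Fix: Multiply by 1.0 (or CAST to REAL) to force floating-point division

Corrected query:
SELECT category, SUM(stock) * 1.0 / COUNT(*) AS avg_stock FROM products GROUP BY category

Result:
category    | avg_stock
------------+----------
Electronics | 475      
Garden      | 93       
Office      | 478      
Sports      | 404.5    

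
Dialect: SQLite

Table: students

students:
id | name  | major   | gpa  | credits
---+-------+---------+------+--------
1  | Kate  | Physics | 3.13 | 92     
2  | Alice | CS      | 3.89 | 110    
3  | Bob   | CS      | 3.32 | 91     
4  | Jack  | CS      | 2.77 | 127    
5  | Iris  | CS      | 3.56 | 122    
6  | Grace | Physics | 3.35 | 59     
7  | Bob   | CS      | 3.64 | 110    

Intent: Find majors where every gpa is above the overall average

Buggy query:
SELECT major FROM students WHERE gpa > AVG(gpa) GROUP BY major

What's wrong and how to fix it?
Bug: AVG() is an aggregate; it can't sit directly in WHERE

Fix: Use a subquery for AVG and a HAVING MIN(...) filter so the condition holds for every row in the group

Corrected query:
SELECT major FROM students GROUP BY major HAVING MIN(gpa) > (SELECT AVG(gpa) FROM students)

Result:
(no rows)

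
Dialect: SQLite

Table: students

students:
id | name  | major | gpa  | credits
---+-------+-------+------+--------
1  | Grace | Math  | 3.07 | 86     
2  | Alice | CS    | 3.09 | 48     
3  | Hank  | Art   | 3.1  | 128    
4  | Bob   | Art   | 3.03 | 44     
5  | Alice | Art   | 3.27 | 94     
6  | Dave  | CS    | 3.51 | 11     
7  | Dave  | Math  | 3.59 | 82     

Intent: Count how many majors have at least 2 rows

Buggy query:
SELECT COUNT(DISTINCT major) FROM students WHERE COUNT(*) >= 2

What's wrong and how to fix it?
Bug: WHERE filters individual rows, not groups, so a group-level COUNT is invalid there

Fix: Use a subquery that GROUPs and filters with HAVING, then count its rows

Corrected query:
SELECT COUNT(*) FROM (SELECT major FROM students GROUP BY major HAVING COUNT(*) >= 2)

Result:
COUNT(*)
--------
3       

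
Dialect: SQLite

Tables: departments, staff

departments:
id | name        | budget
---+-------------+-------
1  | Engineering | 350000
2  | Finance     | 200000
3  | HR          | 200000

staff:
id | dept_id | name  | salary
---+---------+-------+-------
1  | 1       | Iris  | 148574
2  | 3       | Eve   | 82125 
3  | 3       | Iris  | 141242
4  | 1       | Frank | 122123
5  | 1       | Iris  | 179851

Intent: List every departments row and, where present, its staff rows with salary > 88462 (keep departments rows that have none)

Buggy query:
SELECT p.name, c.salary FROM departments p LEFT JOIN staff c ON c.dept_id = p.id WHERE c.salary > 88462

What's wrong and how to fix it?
Bug: A WHERE condition on the right-hand table after LEFT JOIN drops unmatched parents

Fix: Move the right-table condition into the ON clause so unmatched parents are kept

Corrected query:
SELECT p.name, c.salary FROM departments p LEFT JOIN staff c ON c.dept_id = p.id AND c.salary > 88462

Result:
name        | salary
------------+-------
Engineering | 122123
Engineering | 148574
Engineering | 179851
Finance     | NULL  
HR          | 141242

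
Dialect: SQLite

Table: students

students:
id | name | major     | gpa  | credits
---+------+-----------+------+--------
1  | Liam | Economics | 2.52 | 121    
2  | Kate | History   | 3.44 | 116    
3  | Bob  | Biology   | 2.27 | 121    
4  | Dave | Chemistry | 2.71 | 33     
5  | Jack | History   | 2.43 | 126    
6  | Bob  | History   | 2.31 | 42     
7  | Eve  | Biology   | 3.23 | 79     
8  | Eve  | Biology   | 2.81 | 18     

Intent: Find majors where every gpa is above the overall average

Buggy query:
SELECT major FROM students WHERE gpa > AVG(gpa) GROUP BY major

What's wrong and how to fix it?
Bug: AVG() is an aggregate; it can't sit directly in WHERE

Fix: Compute the overall average in a scalar subquery and compare each group's MIN against it in HAVING

Corrected query:
SELECT major FROM students GROUP BY major HAVING MIN(gpa) > (SELECT AVG(gpa) FROM students)

Result:
(no rows)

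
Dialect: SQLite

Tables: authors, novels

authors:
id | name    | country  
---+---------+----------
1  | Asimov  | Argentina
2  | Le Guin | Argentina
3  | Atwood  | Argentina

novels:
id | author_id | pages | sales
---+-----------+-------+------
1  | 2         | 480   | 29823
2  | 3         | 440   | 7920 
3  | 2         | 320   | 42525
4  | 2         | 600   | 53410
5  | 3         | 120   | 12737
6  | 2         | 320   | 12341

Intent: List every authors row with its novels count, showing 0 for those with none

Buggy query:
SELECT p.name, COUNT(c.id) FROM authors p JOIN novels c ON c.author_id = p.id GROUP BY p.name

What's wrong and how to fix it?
Bug: An inner join excludes parents with zero children

Fix: Switch to LEFT JOIN to retain unmatched parent rows

Corrected query:
SELECT p.name, COUNT(c.id) FROM authors p LEFT JOIN novels c ON c.author_id = p.id GROUP BY p.name

Result:
name    | COUNT(c.id)
--------+------------
Asimov  | 0          
Atwood  | 2          
Le Guin | 4          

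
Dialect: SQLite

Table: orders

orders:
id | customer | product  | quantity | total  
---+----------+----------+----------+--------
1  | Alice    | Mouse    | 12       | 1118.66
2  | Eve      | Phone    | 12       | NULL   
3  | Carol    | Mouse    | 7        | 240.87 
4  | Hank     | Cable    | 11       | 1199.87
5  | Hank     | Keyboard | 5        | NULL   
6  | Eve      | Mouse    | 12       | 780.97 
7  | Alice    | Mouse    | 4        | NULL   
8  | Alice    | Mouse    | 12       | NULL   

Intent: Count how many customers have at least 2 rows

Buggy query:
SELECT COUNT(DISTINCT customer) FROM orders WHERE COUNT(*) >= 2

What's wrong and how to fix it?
Bug: WHERE filters individual rows, not groups, so a group-level COUNT is invalid there

Fix: Group first with HAVING COUNT(*) >= 2, then COUNT the resulting groups

Corrected query:
SELECT COUNT(*) FROM (SELECT customer FROM orders GROUP BY customer HAVING COUNT(*) >= 2)

Result:
COUNT(*)
--------
3       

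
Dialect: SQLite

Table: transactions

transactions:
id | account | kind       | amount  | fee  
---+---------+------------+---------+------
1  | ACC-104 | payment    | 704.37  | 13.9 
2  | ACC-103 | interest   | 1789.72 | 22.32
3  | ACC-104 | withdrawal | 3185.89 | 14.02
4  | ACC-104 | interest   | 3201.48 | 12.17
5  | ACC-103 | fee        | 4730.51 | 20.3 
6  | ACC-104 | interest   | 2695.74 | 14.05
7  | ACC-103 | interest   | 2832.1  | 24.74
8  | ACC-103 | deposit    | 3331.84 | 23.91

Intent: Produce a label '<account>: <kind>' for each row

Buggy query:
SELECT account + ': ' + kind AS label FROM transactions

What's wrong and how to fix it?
Bug: '+' is numeric addition; on text columns SQLite converts them to 0 instead of concatenating

Fix: Replace + with || to concatenate text

Corrected query:
SELECT account || ': ' || kind AS label FROM transactions

Result:
label              
-------------------
ACC-104: payment   
ACC-103: interest  
ACC-104: withdrawal
ACC-104: interest  
ACC-103: fee       
ACC-104: interest  
ACC-103: interest  
ACC-103: deposit   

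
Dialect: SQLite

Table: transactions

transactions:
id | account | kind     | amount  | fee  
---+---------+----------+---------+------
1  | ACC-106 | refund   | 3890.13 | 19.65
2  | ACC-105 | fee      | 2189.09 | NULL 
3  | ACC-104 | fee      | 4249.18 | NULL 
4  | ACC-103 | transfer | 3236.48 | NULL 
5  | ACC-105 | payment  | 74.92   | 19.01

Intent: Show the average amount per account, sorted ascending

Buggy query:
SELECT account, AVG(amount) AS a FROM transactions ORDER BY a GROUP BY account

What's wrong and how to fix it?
Bug: ORDER BY appears before GROUP BY; SQL clause order requires GROUP BY first

Fix: Move ORDER BY to the end, after GROUP BY

Corrected query:
SELECT account, AVG(amount) AS a FROM transactions GROUP BY account ORDER BY a

Result:
account | a       
--------+---------
ACC-105 | 1132.005
ACC-103 | 3236.48 
ACC-106 | 3890.13 
ACC-104 | 4249.18 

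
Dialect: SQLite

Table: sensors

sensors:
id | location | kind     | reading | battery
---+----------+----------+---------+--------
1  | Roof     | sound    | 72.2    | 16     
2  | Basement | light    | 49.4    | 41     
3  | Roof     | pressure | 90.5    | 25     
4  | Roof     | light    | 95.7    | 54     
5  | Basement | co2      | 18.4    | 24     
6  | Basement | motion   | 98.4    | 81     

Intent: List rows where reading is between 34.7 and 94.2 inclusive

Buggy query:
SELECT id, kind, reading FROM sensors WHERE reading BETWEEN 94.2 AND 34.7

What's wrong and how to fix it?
Bug: BETWEEN expects the lower bound first; with 94.2 AND 34.7 the range is empty

Fix: Swap the bounds so the smaller value comes first

Corrected query:
SELECT id, kind, reading FROM sensors WHERE reading BETWEEN 34.7 AND 94.2

Result:
id | kind     | reading
---+----------+--------
1  | sound    | 72.2   
2  | light    | 49.4   
3  | pressure | 90.5   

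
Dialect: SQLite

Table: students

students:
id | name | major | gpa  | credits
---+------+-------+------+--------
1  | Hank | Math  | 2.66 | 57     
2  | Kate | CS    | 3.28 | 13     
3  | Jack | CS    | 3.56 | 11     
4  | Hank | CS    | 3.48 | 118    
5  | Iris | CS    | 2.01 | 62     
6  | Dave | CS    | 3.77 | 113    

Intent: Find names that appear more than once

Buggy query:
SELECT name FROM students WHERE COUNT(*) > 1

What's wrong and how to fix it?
Bug: WHERE can't reference COUNT(*); aggregates are computed after WHERE

Fix: GROUP BY name, then filter groups with HAVING COUNT(*) > 1

Corrected query:
SELECT name FROM students GROUP BY name HAVING COUNT(*) > 1

Result:
name
----
Hank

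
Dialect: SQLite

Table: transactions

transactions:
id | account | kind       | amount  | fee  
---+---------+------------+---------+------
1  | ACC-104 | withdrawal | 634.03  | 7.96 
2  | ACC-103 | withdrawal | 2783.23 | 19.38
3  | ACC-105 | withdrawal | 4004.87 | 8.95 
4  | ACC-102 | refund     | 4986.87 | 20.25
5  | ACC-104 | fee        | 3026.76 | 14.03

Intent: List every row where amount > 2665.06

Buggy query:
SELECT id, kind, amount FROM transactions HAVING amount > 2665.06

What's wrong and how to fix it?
Bug: This is a non-aggregate query (no GROUP BY, no aggregates), so in SQLite the HAVING clause is invalid here; a row-level condition belongs in WHERE

Fix: Replace HAVING with WHERE since the condition applies to individual rows

Corrected query:
SELECT id, kind, amount FROM transactions WHERE amount > 2665.06

Result:
id | kind       | amount 
---+------------+--------
2  | withdrawal | 2783.23
3  | withdrawal | 4004.87
4  | refund     | 4986.87
5  | fee        | 3026.76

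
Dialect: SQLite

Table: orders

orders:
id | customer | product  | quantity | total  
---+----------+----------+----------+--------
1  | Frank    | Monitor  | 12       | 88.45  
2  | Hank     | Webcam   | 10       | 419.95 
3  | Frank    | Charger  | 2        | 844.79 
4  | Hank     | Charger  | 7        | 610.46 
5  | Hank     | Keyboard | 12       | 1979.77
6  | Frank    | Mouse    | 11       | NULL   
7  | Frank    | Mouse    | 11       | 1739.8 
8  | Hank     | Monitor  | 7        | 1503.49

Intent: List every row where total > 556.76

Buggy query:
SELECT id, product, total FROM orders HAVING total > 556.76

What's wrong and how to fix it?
Bug: This is a non-aggregate query (no GROUP BY, no aggregates), so in SQLite the HAVING clause is invalid here; a row-level condition belongs in WHERE

Fix: Use WHERE for row-level filtering

Corrected query:
SELECT id, product, total FROM orders WHERE total > 556.76

Result:
id | product  | total  
---+----------+--------
3  | Charger  | 844.79 
4  | Charger  | 610.46 
5  | Keyboard | 1979.77
7  | Mouse    | 1739.8 
8  | Monitor  | 1503.49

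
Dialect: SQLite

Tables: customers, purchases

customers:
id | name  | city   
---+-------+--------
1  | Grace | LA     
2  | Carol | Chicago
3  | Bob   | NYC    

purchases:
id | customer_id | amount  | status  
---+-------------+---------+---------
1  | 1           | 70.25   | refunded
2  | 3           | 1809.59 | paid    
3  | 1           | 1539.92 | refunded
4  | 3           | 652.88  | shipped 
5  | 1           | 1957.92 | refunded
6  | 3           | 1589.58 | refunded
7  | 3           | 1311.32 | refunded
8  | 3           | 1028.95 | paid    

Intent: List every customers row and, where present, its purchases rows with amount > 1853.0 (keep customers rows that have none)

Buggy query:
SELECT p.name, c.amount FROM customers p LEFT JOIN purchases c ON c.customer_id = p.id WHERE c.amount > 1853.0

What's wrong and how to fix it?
Bug: Filtering c.amount in WHERE discards the NULL rows produced by LEFT JOIN, turning it into an inner join

Fix: Put 'c.amount > 1853.0' in the JOIN's ON clause instead of WHERE

Corrected query:
SELECT p.name, c.amount FROM customers p LEFT JOIN purchases c ON c.customer_id = p.id AND c.amount > 1853.0

Result:
name  | amount 
------+--------
Grace | 1957.92
Carol | NULL   
Bob   | NULL   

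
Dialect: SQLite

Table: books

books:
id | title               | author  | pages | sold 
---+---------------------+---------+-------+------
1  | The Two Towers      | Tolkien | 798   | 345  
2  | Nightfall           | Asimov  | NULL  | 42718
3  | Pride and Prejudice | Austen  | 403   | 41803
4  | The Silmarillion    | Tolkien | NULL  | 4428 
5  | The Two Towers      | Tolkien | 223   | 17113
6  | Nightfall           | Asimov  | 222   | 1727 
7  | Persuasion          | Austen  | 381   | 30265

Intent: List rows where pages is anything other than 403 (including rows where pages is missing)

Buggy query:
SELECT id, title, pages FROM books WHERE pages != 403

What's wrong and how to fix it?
Bug: Inequality against NULL is unknown, not true; rows with NULL are dropped

Fix: Add an explicit OR pages IS NULL to include the missing-value rows

Corrected query:
SELECT id, title, pages FROM books WHERE pages != 403 OR pages IS NULL

Result:
id | title            | pages
---+------------------+------
1  | The Two Towers   | 798  
2  | Nightfall        | NULL 
4  | The Silmarillion | NULL 
5  | The Two Towers   | 223  
6  | Nightfall        | 222  
7  | Persuasion       | 381  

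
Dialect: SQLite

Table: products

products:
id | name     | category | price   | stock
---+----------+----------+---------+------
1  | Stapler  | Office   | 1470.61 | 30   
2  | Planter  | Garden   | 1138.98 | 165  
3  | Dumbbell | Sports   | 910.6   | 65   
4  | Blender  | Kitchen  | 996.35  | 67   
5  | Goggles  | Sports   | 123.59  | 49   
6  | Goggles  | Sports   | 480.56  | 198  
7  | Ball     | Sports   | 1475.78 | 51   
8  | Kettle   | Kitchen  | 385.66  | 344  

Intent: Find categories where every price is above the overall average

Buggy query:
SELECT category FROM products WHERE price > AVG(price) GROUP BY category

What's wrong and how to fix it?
Bug: WHERE evaluates per row before aggregation, so AVG() is unavailable

Fix: Compute the overall average in a scalar subquery and compare each group's MIN against it in HAVING

Corrected query:
SELECT category FROM products GROUP BY category HAVING MIN(price) > (SELECT AVG(price) FROM products)

Result:
category
--------
Garden  
Office  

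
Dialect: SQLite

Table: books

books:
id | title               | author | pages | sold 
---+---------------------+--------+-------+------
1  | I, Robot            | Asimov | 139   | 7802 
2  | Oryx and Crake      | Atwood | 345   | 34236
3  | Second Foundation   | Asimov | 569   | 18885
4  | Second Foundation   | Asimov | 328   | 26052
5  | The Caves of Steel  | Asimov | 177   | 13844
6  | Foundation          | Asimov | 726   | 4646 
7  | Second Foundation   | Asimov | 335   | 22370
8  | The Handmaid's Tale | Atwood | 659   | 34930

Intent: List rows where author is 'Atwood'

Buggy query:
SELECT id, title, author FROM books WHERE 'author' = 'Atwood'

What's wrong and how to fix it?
Bug: Single quotes denote string literals in SQL; the column name is being compared as a constant string

Fix: Reference the column as author without single quotes

Corrected query:
SELECT id, title, author FROM books WHERE author = 'Atwood'

Result:
id | title               | author
---+---------------------+-------
2  | Oryx and Crake      | Atwood
8  | The Handmaid's Tale | Atwood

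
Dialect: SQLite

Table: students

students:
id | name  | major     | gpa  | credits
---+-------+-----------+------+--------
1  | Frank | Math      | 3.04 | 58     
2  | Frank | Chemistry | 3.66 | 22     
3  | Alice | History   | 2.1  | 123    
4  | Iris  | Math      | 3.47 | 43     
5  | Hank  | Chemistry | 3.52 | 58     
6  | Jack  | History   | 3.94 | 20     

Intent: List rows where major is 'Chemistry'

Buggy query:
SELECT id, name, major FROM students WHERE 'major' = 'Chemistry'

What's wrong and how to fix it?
Bug: Single quotes denote string literals in SQL; the column name is being compared as a constant string

Fix: Reference the column as major without single quotes

Corrected query:
SELECT id, name, major FROM students WHERE major = 'Chemistry'

Result:
id | name  | major    
---+-------+----------
2  | Frank | Chemistry
5  | Hank  | Chemistry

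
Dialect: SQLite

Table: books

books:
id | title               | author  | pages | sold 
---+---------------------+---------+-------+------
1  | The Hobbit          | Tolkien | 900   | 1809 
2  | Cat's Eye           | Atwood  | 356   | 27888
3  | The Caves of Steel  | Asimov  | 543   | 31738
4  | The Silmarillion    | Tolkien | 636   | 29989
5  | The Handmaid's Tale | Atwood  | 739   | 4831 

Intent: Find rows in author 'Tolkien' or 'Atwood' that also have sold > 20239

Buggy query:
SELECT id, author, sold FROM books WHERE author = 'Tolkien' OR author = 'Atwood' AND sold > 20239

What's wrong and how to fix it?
Bug: AND binds tighter than OR, so this parses as author = 'Tolkien' OR (author = 'Atwood' AND sold > 20239)

Fix: Add parentheses around the OR so the AND applies to both alternatives

Corrected query:
SELECT id, author, sold FROM books WHERE (author = 'Tolkien' OR author = 'Atwood') AND sold > 20239

Result:
id | author  | sold 
---+---------+------
2  | Atwood  | 27888
4  | Tolkien | 29989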